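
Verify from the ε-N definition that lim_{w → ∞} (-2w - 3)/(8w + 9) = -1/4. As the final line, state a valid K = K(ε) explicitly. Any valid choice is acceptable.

Fix ε > 0. We seek K > 0 such that w > K implies |(-2w - 3)/(8w + 9) + 1/4| < ε.
(-2w - 3)/(8w + 9) + 1/4 = (8(-2w - 3) − (-2)(8w + 9)) / (8(8w + 9)) = -6/(8(8w + 9)).
For w > 0 we have 8w + 9 > 8w, so |(-2w - 3)/(8w + 9) + 1/4| = 6/(8(8w + 9)) < 6/(8·8w) = (3/32)/w.
Thus |(-2w - 3)/(8w + 9) + 1/4| < ε whenever w > (3/32)/ε.
Take K = (3/32)/ε. If w > K then |(-2w - 3)/(8w + 9) + 1/4| < (3/32)/w < ε.

K = (3/32)/ε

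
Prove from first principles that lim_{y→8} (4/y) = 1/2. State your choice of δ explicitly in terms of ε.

Let ε > 0 be given. We seek δ > 0 such that 0 < |y − 8| < δ implies |4/y − (1/2)| < ε.
|4/y − (1/2)| = 4·|8 − y|/(8·|y|) = 4|y − 8|/(8|y|).
Restrict δ ≤ 4. Then |y − 8| < 4 gives |y| > 4, so 8|y| > 32.
Then |4/y − (1/2)| < 4|y − 8|/32, which is < ε when |y − 8| < 8ε.
Take δ = min(4, 8ε). Then 0 < |y − 8| < δ gives both |y − 8| < 4 and |y − 8| < 8ε, so |4/y − (1/2)| < ε.

δ = min(4, 8ε)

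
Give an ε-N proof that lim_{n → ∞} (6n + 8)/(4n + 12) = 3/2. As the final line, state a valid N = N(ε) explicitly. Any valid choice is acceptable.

Let ε > 0 be given. For n ≥ 1, |(6n + 8)/(4n + 12) − (3/2)| = |-40|/(4(4n + 12)) = 40/(4(4n + 12)).
Since 4n + 12 ≥ 4n for n ≥ 1, this is ≤ 40/(4·4n) = (5/2)/n.
So |(6n + 8)/(4n + 12) − (3/2)| < ε whenever n > (5/2)/ε.
Take N = (5/2)/ε. If n > N then |(6n + 8)/(4n + 12) − (3/2)| ≤ (5/2)/n < ε.

N = (5/2)/ε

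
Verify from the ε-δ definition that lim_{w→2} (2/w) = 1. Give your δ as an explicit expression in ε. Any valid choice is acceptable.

Fix ε > 0. We seek δ > 0 such that 0 < |w − 2| < δ implies |2/w − 1| < ε.
|2/w − 1| = 2·|2 − w|/(2·|w|) = 2|w − 2|/(2|w|).
Require δ ≤ 1 so that |w| > 2 − 1 = 1, hence 2|w| > 2.
Then |2/w − 1| < 2|w − 2|/2, which is < ε when |w − 2| < ε.
Take δ = min(1, ε). Then 0 < |w − 2| < δ gives both |w − 2| < 1 and |w − 2| < ε, so |2/w − 1| < ε.

δ = min(1, ε)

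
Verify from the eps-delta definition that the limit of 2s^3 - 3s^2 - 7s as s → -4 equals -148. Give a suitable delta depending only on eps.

delta = min(2, eps/175)

Fix eps > 0. We want delta > 0 such that 0 < |s + 4| < delta implies |(2s^3 - 3s^2 - 7s) + 148| < eps.
(2s^3 - 3s^2 - 7s) + 148 = 2s^3 - 3s^2 - 7s + 148 = (s + 4)(2s^2 - 11s + 37).
So |(2s^3 - 3s^2 - 7s) + 148| = |s + 4|·|2s^2 - 11s + 37|.
Assume first that |s + 4| < 2, so |s| < 6. Then |2s^2 - 11s + 37| ≤ 2·6^2 + 11·6 + 37 = 175.
Hence |(2s^3 - 3s^2 - 7s) + 148| ≤ 175|s + 4| < eps provided |s + 4| < eps/175.
Choosing delta = min(2, eps/175) ensures both conditions, hence |(2s^3 - 3s^2 - 7s) + 148| < eps.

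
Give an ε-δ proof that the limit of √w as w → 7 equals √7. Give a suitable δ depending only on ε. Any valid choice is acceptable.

Let ε > 0. We want δ > 0 such that 0 < |w − 7| < δ implies |√w − √7| < ε.
Multiplying by the conjugate, |√w − √7| = |w − 7|/(√w + √7).
Restrict δ ≤ 7 so that |w − 7| < 7 forces w > 0, and then √w + √7 > √7.
Hence |√w − √7| < |w − 7|/√7, which is < ε once |w − 7| < √7·ε.
Take δ = min(7, √7·ε). If 0 < |w − 7| < δ then w > 0 and |√w − √7| < |w − 7|/√7 < ε.

δ = min(7, √7·ε)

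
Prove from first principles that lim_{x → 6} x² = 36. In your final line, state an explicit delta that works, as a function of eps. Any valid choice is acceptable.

Let eps > 0 be given. We seek delta > 0 with 0 < |x − 6| < delta ⇒ |x² − 36| < eps.
Factor: x² − 36 = (x − 6)(x + 6), so |x² − 36| = |x − 6|·|x + 6|.
Restrict delta ≤ 1. Then |x − 6| < 1 gives |x| < 7, so by the triangle inequality |x + 6| ≤ 7 + 6 = 13.
Hence |x² − 36| ≤ 13|x − 6|, which is < eps once |x − 6| < eps/13.
Take delta = min(1, eps/13). If 0 < |x − 6| < delta then both bounds hold and |x² − 36| ≤ 13|x − 6| < 13·(eps/13) = eps.

delta = min(1, eps/13)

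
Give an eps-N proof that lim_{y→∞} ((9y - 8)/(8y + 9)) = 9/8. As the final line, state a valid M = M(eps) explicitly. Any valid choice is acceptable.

M = (145/64)/eps

Fix eps > 0. We seek M > 0 such that y > M implies |(9y - 8)/(8y + 9) − (9/8)| < eps.
(9y - 8)/(8y + 9) − (9/8) = (8(9y - 8) − 9(8y + 9)) / (8(8y + 9)) = -145/(8(8y + 9)).
For y > 0 we have 8y + 9 > 8y, so |(9y - 8)/(8y + 9) − (9/8)| = 145/(8(8y + 9)) < 145/(8·8y) = (145/64)/y.
Thus |(9y - 8)/(8y + 9) − (9/8)| < eps whenever y > (145/64)/eps.
Take M = (145/64)/eps. If y > M then |(9y - 8)/(8y + 9) − (9/8)| < (145/64)/y < eps.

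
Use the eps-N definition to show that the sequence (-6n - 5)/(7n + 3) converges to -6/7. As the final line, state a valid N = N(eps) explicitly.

N = (17/49)/eps

Let eps > 0. For n ≥ 1, |(-6n - 5)/(7n + 3) + 6/7| = |-17|/(7(7n + 3)) = 17/(7(7n + 3)).
Since 7n + 3 ≥ 7n for n ≥ 1, this is ≤ 17/(7·7n) = (17/49)/n.
So |(-6n - 5)/(7n + 3) + 6/7| < eps whenever n > (17/49)/eps.
Take N = (17/49)/eps. If n > N then |(-6n - 5)/(7n + 3) + 6/7| ≤ (17/49)/n < eps.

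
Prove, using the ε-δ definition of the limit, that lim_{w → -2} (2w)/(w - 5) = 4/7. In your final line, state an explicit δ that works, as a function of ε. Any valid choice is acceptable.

Suppose ε > 0. We want δ > 0 with 0 < |w + 2| < δ ⇒ |(2w)/(w - 5) − (4/7)| < ε.
Combining over a common denominator, (2w)/(w - 5) − (4/7) = [(2w)·(-7) − (-4)·(w - 5)] / [(-7)·(w - 5)] = -10(w + 2) / ((-7)(w - 5)).
So |(2w)/(w - 5) − (4/7)| = 10|w + 2| / (7·|w − 5|).
Restrict δ ≤ 7/2. Then |w + 2| < 7/2 gives |w − 5| = |(w + 2) + (-7)| ≥ 7 − 7/2 = 7/2.
Hence |(2w)/(w - 5) − (4/7)| < 10|w + 2|/(7·(7/2)) = (20/49)|w + 2|, which is < ε once |w + 2| < (49/20)ε.
Take δ = min(7/2, (49/20)ε). Then 0 < |w + 2| < δ forces both bounds, so |(2w)/(w - 5) − (4/7)| < ε.

δ = min(7/2, (49/20)ε)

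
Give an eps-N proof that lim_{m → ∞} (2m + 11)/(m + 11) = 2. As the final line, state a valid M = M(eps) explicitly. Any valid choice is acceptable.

Fix eps > 0. For m ≥ 1, |(2m + 11)/(m + 11) − 2| = |-11|/((m + 11)) = 11/((m + 11)).
Since m + 11 ≥ m for m ≥ 1, this is ≤ 11/(m) = 11/m.
So |(2m + 11)/(m + 11) − 2| < eps whenever m > 11/eps.
Take M = 11/eps. If m > M then |(2m + 11)/(m + 11) − 2| ≤ 11/m < eps.

M = 11/eps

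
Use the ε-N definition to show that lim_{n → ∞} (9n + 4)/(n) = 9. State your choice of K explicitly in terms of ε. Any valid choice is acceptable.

K = 4/ε

Let ε > 0 be given. For n ≥ 1, |(9n + 4)/(n) − 9| = |4|/((n)) = 4/((n)).
Since n ≥ n for n ≥ 1, this is ≤ 4/(n) = 4/n.
So |(9n + 4)/(n) − 9| < ε whenever n > 4/ε.
Take K = 4/ε. If n > K then |(9n + 4)/(n) − 9| ≤ 4/n < ε.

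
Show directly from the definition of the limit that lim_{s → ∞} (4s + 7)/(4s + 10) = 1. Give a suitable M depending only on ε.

M = (3/4)/ε

Suppose ε > 0. We seek M > 0 such that s > M implies |(4s + 7)/(4s + 10) − 1| < ε.
(4s + 7)/(4s + 10) − 1 = (4(4s + 7) − 4(4s + 10)) / (4(4s + 10)) = -12/(4(4s + 10)).
For s > 0 we have 4s + 10 > 4s, so |(4s + 7)/(4s + 10) − 1| = 12/(4(4s + 10)) < 12/(4·4s) = (3/4)/s.
Thus |(4s + 7)/(4s + 10) − 1| < ε whenever s > (3/4)/ε.
Take M = (3/4)/ε. If s > M then |(4s + 7)/(4s + 10) − 1| < (3/4)/s < ε.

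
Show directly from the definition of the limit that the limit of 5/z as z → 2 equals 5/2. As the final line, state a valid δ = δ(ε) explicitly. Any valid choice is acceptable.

δ = min(1, (2/5)ε)

Fix ε > 0. We seek δ > 0 such that 0 < |z − 2| < δ implies |5/z − (5/2)| < ε.
|5/z − (5/2)| = 5·|2 − z|/(2·|z|) = 5|z − 2|/(2|z|).
Restrict δ ≤ 1. Then |z − 2| < 1 gives |z| > 1, so 2|z| > 2.
Then |5/z − (5/2)| < 5|z − 2|/2, which is < ε when |z − 2| < (2/5)ε.
Take δ = min(1, (2/5)ε). Then 0 < |z − 2| < δ gives both |z − 2| < 1 and |z − 2| < (2/5)ε, so |5/z − (5/2)| < ε.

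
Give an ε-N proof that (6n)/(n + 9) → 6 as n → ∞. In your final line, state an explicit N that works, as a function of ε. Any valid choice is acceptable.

Suppose ε > 0. For n ≥ 1, |(6n)/(n + 9) − 6| = |-54|/((n + 9)) = 54/((n + 9)).
Since n + 9 ≥ n for n ≥ 1, this is ≤ 54/(n) = 54/n.
So |(6n)/(n + 9) − 6| < ε whenever n > 54/ε.
Take N = 54/ε. If n > N then |(6n)/(n + 9) − 6| ≤ 54/n < ε.

N = 54/ε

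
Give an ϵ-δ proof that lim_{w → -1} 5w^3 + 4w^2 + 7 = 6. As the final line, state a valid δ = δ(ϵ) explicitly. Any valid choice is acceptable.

Suppose ϵ > 0. We want δ > 0 such that 0 < |w + 1| < δ implies |(5w^3 + 4w^2 + 7) − 6| < ϵ.
(5w^3 + 4w^2 + 7) − 6 = 5w^3 + 4w^2 + 1 = (w + 1)(5w^2 - w + 1).
So |(5w^3 + 4w^2 + 7) − 6| = |w + 1|·|5w^2 - w + 1|.
Require δ ≤ 2. Then |w + 1| < 2 gives |w| < 3, and by the triangle inequality |5w^2 - w + 1| ≤ 5·3^2 + 3 + 1 = 49.
Hence |(5w^3 + 4w^2 + 7) − 6| ≤ 49|w + 1| < ϵ provided |w + 1| < ϵ/49.
Take δ = min(2, ϵ/49). Then 0 < |w + 1| < δ gives both |w + 1| < 2 and |w + 1| < ϵ/49, so |(5w^3 + 4w^2 + 7) − 6| < ϵ.

δ = min(2, ϵ/49)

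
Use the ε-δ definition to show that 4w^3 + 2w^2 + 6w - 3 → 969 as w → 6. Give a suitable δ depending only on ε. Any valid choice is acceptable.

Let ε > 0 be given. We want δ > 0 such that 0 < |w − 6| < δ implies |(4w^3 + 2w^2 + 6w - 3) − 969| < ε.
(4w^3 + 2w^2 + 6w - 3) − 969 = 4w^3 + 2w^2 + 6w - 972 = (w − 6)(4w^2 + 26w + 162).
So |(4w^3 + 2w^2 + 6w - 3) − 969| = |w − 6|·|4w^2 + 26w + 162|.
Assume first that |w − 6| < 2, so |w| < 8. Then |4w^2 + 26w + 162| ≤ 4·8^2 + 26·8 + 162 = 626.
Hence |(4w^3 + 2w^2 + 6w - 3) − 969| ≤ 626|w − 6| < ε provided |w − 6| < ε/626.
Choosing δ = min(2, ε/626) ensures both conditions, hence |(4w^3 + 2w^2 + 6w - 3) − 969| < ε.

δ = min(2, ε/626)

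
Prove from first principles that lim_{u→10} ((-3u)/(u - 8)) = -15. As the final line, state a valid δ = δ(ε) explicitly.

δ = min(1, (1/12)ε)

Fix ε > 0. We want δ > 0 with 0 < |u − 10| < δ ⇒ |(-3u)/(u - 8) + 15| < ε.
Combining over a common denominator, (-3u)/(u - 8) + 15 = [(-3u)·2 − (-30)·(u - 8)] / [2·(u - 8)] = 24(u − 10) / (2(u - 8)).
So |(-3u)/(u - 8) + 15| = 24|u − 10| / (2·|u − 8|).
Require δ ≤ 1, so |u − 8| ≥ |2| − |u − 10| > 2 − 1 = 1.
Hence |(-3u)/(u - 8) + 15| < 24|u − 10|/(2·1) = 12|u − 10|, which is < ε once |u − 10| < (1/12)ε.
Take δ = min(1, (1/12)ε). Then 0 < |u − 10| < δ forces both bounds, so |(-3u)/(u - 8) + 15| < ε.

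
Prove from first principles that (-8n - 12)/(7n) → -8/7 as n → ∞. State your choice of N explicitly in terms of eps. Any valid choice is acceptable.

N = (12/7)/eps

Let eps > 0. For n ≥ 1, |(-8n - 12)/(7n) + 8/7| = |-84|/(7(7n)) = 84/(7(7n)).
Since 7n ≥ 7n for n ≥ 1, this is ≤ 84/(7·7n) = (12/7)/n.
So |(-8n - 12)/(7n) + 8/7| < eps whenever n > (12/7)/eps.
Take N = (12/7)/eps. If n > N then |(-8n - 12)/(7n) + 8/7| ≤ (12/7)/n < eps.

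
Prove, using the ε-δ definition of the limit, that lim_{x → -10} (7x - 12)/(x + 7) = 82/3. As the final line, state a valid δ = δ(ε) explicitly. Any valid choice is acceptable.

Fix ε > 0. We want δ > 0 with 0 < |x + 10| < δ ⇒ |(7x - 12)/(x + 7) − (82/3)| < ε.
Combining over a common denominator, (7x - 12)/(x + 7) − (82/3) = [(7x - 12)·(-3) − (-82)·(x + 7)] / [(-3)·(x + 7)] = 61(x + 10) / ((-3)(x + 7)).
So |(7x - 12)/(x + 7) − (82/3)| = 61|x + 10| / (3·|x + 7|).
Require δ ≤ 3/2, so |x + 7| ≥ |-3| − |x + 10| > 3 − 3/2 = 3/2.
Hence |(7x - 12)/(x + 7) − (82/3)| < 61|x + 10|/(3·(3/2)) = (122/9)|x + 10|, which is < ε once |x + 10| < (9/122)ε.
Take δ = min(3/2, (9/122)ε). Then 0 < |x + 10| < δ forces both bounds, so |(7x - 12)/(x + 7) − (82/3)| < ε.

δ = min(3/2, (9/122)ε)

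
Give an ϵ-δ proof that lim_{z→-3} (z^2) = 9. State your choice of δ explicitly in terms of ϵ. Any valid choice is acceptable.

δ = min(1, ϵ/7)

Let ϵ > 0 be given. We seek δ > 0 with 0 < |z + 3| < δ ⇒ |z^2 − 9| < ϵ.
Factor: z^2 − 9 = (z + 3)(z - 3), so |z^2 − 9| = |z + 3|·|z - 3|.
Restrict δ ≤ 1. Then |z + 3| < 1 gives |z| < 4, so by the triangle inequality |z - 3| ≤ 4 + 3 = 7.
Hence |z^2 − 9| ≤ 7|z + 3|, which is < ϵ once |z + 3| < ϵ/7.
Take δ = min(1, ϵ/7). If 0 < |z + 3| < δ then both bounds hold and |z^2 − 9| ≤ 7|z + 3| < 7·(ϵ/7) = ϵ.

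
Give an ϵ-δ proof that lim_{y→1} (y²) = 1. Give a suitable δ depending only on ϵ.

Suppose ϵ > 0. We seek δ > 0 with 0 < |y − 1| < δ ⇒ |y² − 1| < ϵ.
Factor: y² − 1 = (y − 1)(y + 1), so |y² − 1| = |y − 1|·|y + 1|.
Impose δ ≤ 1 so that |y| < 2; then |y + 1| ≤ 3.
Hence |y² − 1| ≤ 3|y − 1|, which is < ϵ once |y − 1| < ϵ/3.
Take δ = min(1, ϵ/3). If 0 < |y − 1| < δ then both bounds hold and |y² − 1| ≤ 3|y − 1| < 3·(ϵ/3) = ϵ.

δ = min(1, ϵ/3)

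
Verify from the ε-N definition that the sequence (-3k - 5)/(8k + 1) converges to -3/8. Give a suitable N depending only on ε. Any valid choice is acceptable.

N = (37/64)/ε

Let ε > 0 be given. For k ≥ 1, |(-3k - 5)/(8k + 1) + 3/8| = |-37|/(8(8k + 1)) = 37/(8(8k + 1)).
Since 8k + 1 ≥ 8k for k ≥ 1, this is ≤ 37/(8·8k) = (37/64)/k.
So |(-3k - 5)/(8k + 1) + 3/8| < ε whenever k > (37/64)/ε.
Take N = (37/64)/ε. If k > N then |(-3k - 5)/(8k + 1) + 3/8| ≤ (37/64)/k < ε.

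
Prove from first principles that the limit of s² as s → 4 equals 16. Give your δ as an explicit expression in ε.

Fix ε > 0. We seek δ > 0 with 0 < |s − 4| < δ ⇒ |s² − 16| < ε.
Factor: s² − 16 = (s − 4)(s + 4), so |s² − 16| = |s − 4|·|s + 4|.
Impose δ ≤ 1 so that |s| < 5; then |s + 4| ≤ 9.
Hence |s² − 16| ≤ 9|s − 4|, which is < ε once |s − 4| < ε/9.
Take δ = min(1, ε/9). If 0 < |s − 4| < δ then both bounds hold and |s² − 16| ≤ 9|s − 4| < 9·(ε/9) = ε.

δ = min(1, ε/9)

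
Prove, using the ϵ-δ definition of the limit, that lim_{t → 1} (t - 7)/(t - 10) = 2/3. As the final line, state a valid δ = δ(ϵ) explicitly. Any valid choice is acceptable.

Let ϵ > 0 be given. We want δ > 0 with 0 < |t − 1| < δ ⇒ |(t - 7)/(t - 10) − (2/3)| < ϵ.
Combining over a common denominator, (t - 7)/(t - 10) − (2/3) = [(t - 7)·(-9) − (-6)·(t - 10)] / [(-9)·(t - 10)] = -3(t − 1) / ((-9)(t - 10)).
So |(t - 7)/(t - 10) − (2/3)| = 3|t − 1| / (9·|t − 10|).
Restrict δ ≤ 9/2. Then |t − 1| < 9/2 gives |t − 10| = |(t − 1) + (-9)| ≥ 9 − 9/2 = 9/2.
Hence |(t - 7)/(t - 10) − (2/3)| < 3|t − 1|/(9·(9/2)) = (2/27)|t − 1|, which is < ϵ once |t − 1| < (27/2)ϵ.
Take δ = min(9/2, (27/2)ϵ). Then 0 < |t − 1| < δ forces both bounds, so |(t - 7)/(t - 10) − (2/3)| < ϵ.

δ = min(9/2, (27/2)ϵ)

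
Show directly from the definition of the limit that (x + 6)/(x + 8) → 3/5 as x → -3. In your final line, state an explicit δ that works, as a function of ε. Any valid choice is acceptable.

δ = min(5/2, (25/4)ε)

Fix ε > 0. We want δ > 0 with 0 < |x + 3| < δ ⇒ |(x + 6)/(x + 8) − (3/5)| < ε.
Combining over a common denominator, (x + 6)/(x + 8) − (3/5) = [(x + 6)·5 − 3·(x + 8)] / [5·(x + 8)] = 2(x + 3) / (5(x + 8)).
So |(x + 6)/(x + 8) − (3/5)| = 2|x + 3| / (5·|x + 8|).
Require δ ≤ 5/2, so |x + 8| ≥ |5| − |x + 3| > 5 − 5/2 = 5/2.
Hence |(x + 6)/(x + 8) − (3/5)| < 2|x + 3|/(5·(5/2)) = (4/25)|x + 3|, which is < ε once |x + 3| < (25/4)ε.
Take δ = min(5/2, (25/4)ε). Then 0 < |x + 3| < δ forces both bounds, so |(x + 6)/(x + 8) − (3/5)| < ε.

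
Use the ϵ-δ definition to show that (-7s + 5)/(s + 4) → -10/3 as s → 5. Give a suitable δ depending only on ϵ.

Let ϵ > 0 be given. We want δ > 0 with 0 < |s − 5| < δ ⇒ |(-7s + 5)/(s + 4) + 10/3| < ϵ.
Combining over a common denominator, (-7s + 5)/(s + 4) + 10/3 = [(-7s + 5)·9 − (-30)·(s + 4)] / [9·(s + 4)] = -33(s − 5) / (9(s + 4)).
So |(-7s + 5)/(s + 4) + 10/3| = 33|s − 5| / (9·|s + 4|).
Restrict δ ≤ 9/2. Then |s − 5| < 9/2 gives |s + 4| = |(s − 5) + 9| ≥ 9 − 9/2 = 9/2.
Hence |(-7s + 5)/(s + 4) + 10/3| < 33|s − 5|/(9·(9/2)) = (22/27)|s − 5|, which is < ϵ once |s − 5| < (27/22)ϵ.
Take δ = min(9/2, (27/22)ϵ). Then 0 < |s − 5| < δ forces both bounds, so |(-7s + 5)/(s + 4) + 10/3| < ϵ.

δ = min(9/2, (27/22)ϵ)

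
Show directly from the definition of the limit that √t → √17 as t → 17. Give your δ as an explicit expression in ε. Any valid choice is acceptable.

δ = min(17, √17·ε)

Suppose ε > 0. We want δ > 0 such that 0 < |t − 17| < δ implies |√t − √17| < ε.
Multiplying by the conjugate, |√t − √17| = |t − 17|/(√t + √17).
Restrict δ ≤ 17 so that |t − 17| < 17 forces t > 0, and then √t + √17 > √17.
Hence |√t − √17| < |t − 17|/√17, which is < ε once |t − 17| < √17·ε.
Take δ = min(17, √17·ε). If 0 < |t − 17| < δ then t > 0 and |√t − √17| < |t − 17|/√17 < ε.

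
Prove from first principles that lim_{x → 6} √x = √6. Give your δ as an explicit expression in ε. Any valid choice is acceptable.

Fix ε > 0. We want δ > 0 such that 0 < |x − 6| < δ implies |√x − √6| < ε.
Multiplying by the conjugate, |√x − √6| = |x − 6|/(√x + √6).
Restrict δ ≤ 6 so that |x − 6| < 6 forces x > 0, and then √x + √6 > √6.
Hence |√x − √6| < |x − 6|/√6, which is < ε once |x − 6| < √6·ε.
Take δ = min(6, √6·ε). If 0 < |x − 6| < δ then x > 0 and |√x − √6| < |x − 6|/√6 < ε.

δ = min(6, √6·ε)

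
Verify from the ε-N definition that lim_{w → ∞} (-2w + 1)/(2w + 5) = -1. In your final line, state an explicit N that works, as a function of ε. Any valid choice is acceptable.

N = 3/ε

Let ε > 0. We seek N > 0 such that w > N implies |(-2w + 1)/(2w + 5) + 1| < ε.
(-2w + 1)/(2w + 5) + 1 = (2(-2w + 1) − (-2)(2w + 5)) / (2(2w + 5)) = 12/(2(2w + 5)).
For w > 0 we have 2w + 5 > 2w, so |(-2w + 1)/(2w + 5) + 1| = 12/(2(2w + 5)) < 12/(2·2w) = 3/w.
Thus |(-2w + 1)/(2w + 5) + 1| < ε whenever w > 3/ε.
Take N = 3/ε. If w > N then |(-2w + 1)/(2w + 5) + 1| < 3/w < ε.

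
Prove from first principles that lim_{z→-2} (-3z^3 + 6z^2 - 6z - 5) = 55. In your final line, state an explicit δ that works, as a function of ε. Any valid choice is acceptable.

Fix ε > 0. We want δ > 0 such that 0 < |z + 2| < δ implies |(-3z^3 + 6z^2 - 6z - 5) − 55| < ε.
(-3z^3 + 6z^2 - 6z - 5) − 55 = -3z^3 + 6z^2 - 6z - 60 = (z + 2)(-3z^2 + 12z - 30).
So |(-3z^3 + 6z^2 - 6z - 5) − 55| = |z + 2|·|-3z^2 + 12z - 30|.
Assume first that |z + 2| < 1, so |z| < 3. Then |-3z^2 + 12z - 30| ≤ 3·3^2 + 12·3 + 30 = 93.
Hence |(-3z^3 + 6z^2 - 6z - 5) − 55| ≤ 93|z + 2| < ε provided |z + 2| < ε/93.
Take δ = min(1, ε/93). Then 0 < |z + 2| < δ gives both |z + 2| < 1 and |z + 2| < ε/93, so |(-3z^3 + 6z^2 - 6z - 5) − 55| < ε.

δ = min(1, ε/93)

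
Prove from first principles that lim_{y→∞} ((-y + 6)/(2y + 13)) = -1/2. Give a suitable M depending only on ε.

Suppose ε > 0. We seek M > 0 such that y > M implies |(-y + 6)/(2y + 13) + 1/2| < ε.
(-y + 6)/(2y + 13) + 1/2 = (2(-y + 6) − (-1)(2y + 13)) / (2(2y + 13)) = 25/(2(2y + 13)).
For y > 0 we have 2y + 13 > 2y, so |(-y + 6)/(2y + 13) + 1/2| = 25/(2(2y + 13)) < 25/(2·2y) = (25/4)/y.
Thus |(-y + 6)/(2y + 13) + 1/2| < ε whenever y > (25/4)/ε.
Take M = (25/4)/ε. If y > M then |(-y + 6)/(2y + 13) + 1/2| < (25/4)/y < ε.

M = (25/4)/ε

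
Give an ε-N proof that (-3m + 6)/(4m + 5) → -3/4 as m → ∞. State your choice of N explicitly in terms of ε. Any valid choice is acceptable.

N = (39/16)/ε

Let ε > 0. For m ≥ 1, |(-3m + 6)/(4m + 5) + 3/4| = |39|/(4(4m + 5)) = 39/(4(4m + 5)).
Since 4m + 5 ≥ 4m for m ≥ 1, this is ≤ 39/(4·4m) = (39/16)/m.
So |(-3m + 6)/(4m + 5) + 3/4| < ε whenever m > (39/16)/ε.
Take N = (39/16)/ε. If m > N then |(-3m + 6)/(4m + 5) + 3/4| ≤ (39/16)/m < ε.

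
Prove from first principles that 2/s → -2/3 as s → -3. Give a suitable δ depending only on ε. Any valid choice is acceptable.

Fix ε > 0. We seek δ > 0 such that 0 < |s + 3| < δ implies |2/s + 2/3| < ε.
|2/s + 2/3| = 2·|-3 − s|/(3·|s|) = 2|s + 3|/(3|s|).
Restrict δ ≤ 3/2. Then |s + 3| < 3/2 gives |s| > 3/2, so 3|s| > 9/2.
Then |2/s + 2/3| < 2|s + 3|/(9/2), which is < ε when |s + 3| < (9/4)ε.
Take δ = min(3/2, (9/4)ε). Then 0 < |s + 3| < δ gives both |s + 3| < 3/2 and |s + 3| < (9/4)ε, so |2/s + 2/3| < ε.

δ = min(3/2, (9/4)ε)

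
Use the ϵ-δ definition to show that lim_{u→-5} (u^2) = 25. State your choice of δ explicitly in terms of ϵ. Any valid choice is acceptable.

Suppose ϵ > 0. We seek δ > 0 with 0 < |u + 5| < δ ⇒ |u^2 − 25| < ϵ.
Factor: u^2 − 25 = (u + 5)(u - 5), so |u^2 − 25| = |u + 5|·|u - 5|.
Impose δ ≤ 1 so that |u| < 6; then |u - 5| ≤ 11.
Hence |u^2 − 25| ≤ 11|u + 5|, which is < ϵ once |u + 5| < ϵ/11.
Take δ = min(1, ϵ/11). If 0 < |u + 5| < δ then both bounds hold and |u^2 − 25| ≤ 11|u + 5| < 11·(ϵ/11) = ϵ.

δ = min(1, ϵ/11)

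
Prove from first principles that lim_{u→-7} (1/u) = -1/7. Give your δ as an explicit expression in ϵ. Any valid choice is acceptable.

δ = min(7/2, (49/2)ϵ)

Suppose ϵ > 0. We seek δ > 0 such that 0 < |u + 7| < δ implies |1/u + 1/7| < ϵ.
|1/u + 1/7| = |-7 − u|/(7·|u|) = |u + 7|/(7|u|).
Restrict δ ≤ 7/2. Then |u + 7| < 7/2 gives |u| > 7/2, so 7|u| > 49/2.
Then |1/u + 1/7| < |u + 7|/(49/2), which is < ϵ when |u + 7| < (49/2)ϵ.
Take δ = min(7/2, (49/2)ϵ). Then 0 < |u + 7| < δ gives both |u + 7| < 7/2 and |u + 7| < (49/2)ϵ, so |1/u + 1/7| < ϵ.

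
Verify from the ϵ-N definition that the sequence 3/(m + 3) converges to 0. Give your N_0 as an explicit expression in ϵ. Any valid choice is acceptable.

Suppose ϵ > 0. For m ≥ 1, |3/(m + 3) − 0| = 3/(m + 3) ≤ 3/m.
We need 3/m < ϵ, i.e. m > 3/ϵ.
Take N_0 = 3/ϵ. If m > N_0 then |3/(m + 3)| ≤ 3/m < ϵ.

N_0 = 3/ϵ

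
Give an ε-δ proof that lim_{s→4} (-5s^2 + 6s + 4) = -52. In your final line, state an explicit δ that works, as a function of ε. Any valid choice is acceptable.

δ = min(1, ε/39)

Fix ε > 0. We want δ > 0 such that 0 < |s − 4| < δ implies |(-5s^2 + 6s + 4) + 52| < ε.
(-5s^2 + 6s + 4) + 52 = -5s^2 + 6s + 56 = (s − 4)(-5s - 14).
So |(-5s^2 + 6s + 4) + 52| = |s − 4|·|-5s - 14|.
Require δ ≤ 1. Then |s − 4| < 1 gives |s| < 5, and by the triangle inequality |-5s - 14| ≤ 5·5 + 14 = 39.
Hence |(-5s^2 + 6s + 4) + 52| ≤ 39|s − 4| < ε provided |s − 4| < ε/39.
Take δ = min(1, ε/39). Then 0 < |s − 4| < δ gives both |s − 4| < 1 and |s − 4| < ε/39, so |(-5s^2 + 6s + 4) + 52| < ε.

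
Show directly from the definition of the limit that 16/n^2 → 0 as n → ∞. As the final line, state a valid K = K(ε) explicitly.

Fix ε > 0. For n ≥ 1, |16/n^2 − 0| = 16/n^2.
16/n^2 < ε ⇔ n^2 > 16/ε ⇔ n > (16/ε)^{1/2}.
Take K = (16/ε)^{1/2}. Then n > K implies 16/n^2 < ε.

K = (16/ε)^{1/2}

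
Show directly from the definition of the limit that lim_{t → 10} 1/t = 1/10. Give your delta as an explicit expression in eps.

delta = min(5, 50eps)

Suppose eps > 0. We seek delta > 0 such that 0 < |t − 10| < delta implies |1/t − (1/10)| < eps.
|1/t − (1/10)| = |10 − t|/(10·|t|) = |t − 10|/(10|t|).
Restrict delta ≤ 5. Then |t − 10| < 5 gives |t| > 5, so 10|t| > 50.
Then |1/t − (1/10)| < |t − 10|/50, which is < eps when |t − 10| < 50eps.
Take delta = min(5, 50eps). Then 0 < |t − 10| < delta gives both |t − 10| < 5 and |t − 10| < 50eps, so |1/t − (1/10)| < eps.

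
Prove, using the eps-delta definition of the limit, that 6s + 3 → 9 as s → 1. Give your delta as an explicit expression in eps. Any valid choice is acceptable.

delta = eps/6

Fix eps > 0. We need delta > 0 so that 0 < |s − 1| < delta implies |(6s + 3) − 9| < eps.
|(6s + 3) − 9| = |6s - 6| = 6|s − 1|.
So 6|s − 1| < eps exactly when |s − 1| < eps/6.
Choosing delta = eps/6 gives |(6s + 3) − 9| = 6|s − 1| < eps whenever |s − 1| < delta.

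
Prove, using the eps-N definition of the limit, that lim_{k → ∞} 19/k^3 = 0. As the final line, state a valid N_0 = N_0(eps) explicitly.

Let eps > 0 be given. For k ≥ 1, |19/k^3 − 0| = 19/k^3.
19/k^3 < eps ⇔ k^3 > 19/eps ⇔ k > (19/eps)^{1/3}.
Take N_0 = (19/eps)^{1/3}. Then k > N_0 implies 19/k^3 < eps.

N_0 = (19/eps)^{1/3}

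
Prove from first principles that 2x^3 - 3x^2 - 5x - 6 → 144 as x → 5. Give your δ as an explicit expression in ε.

δ = min(1, ε/144)

Fix ε > 0. We want δ > 0 such that 0 < |x − 5| < δ implies |(2x^3 - 3x^2 - 5x - 6) − 144| < ε.
(2x^3 - 3x^2 - 5x - 6) − 144 = 2x^3 - 3x^2 - 5x - 150 = (x − 5)(2x^2 + 7x + 30).
So |(2x^3 - 3x^2 - 5x - 6) − 144| = |x − 5|·|2x^2 + 7x + 30|.
Require δ ≤ 1. Then |x − 5| < 1 gives |x| < 6, and by the triangle inequality |2x^2 + 7x + 30| ≤ 2·6^2 + 7·6 + 30 = 144.
Hence |(2x^3 - 3x^2 - 5x - 6) − 144| ≤ 144|x − 5| < ε provided |x − 5| < ε/144.
Take δ = min(1, ε/144). Then 0 < |x − 5| < δ gives both |x − 5| < 1 and |x − 5| < ε/144, so |(2x^3 - 3x^2 - 5x - 6) − 144| < ε.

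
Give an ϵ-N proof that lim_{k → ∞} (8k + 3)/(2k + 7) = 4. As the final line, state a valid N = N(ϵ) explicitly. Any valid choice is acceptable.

Let ϵ > 0. For k ≥ 1, |(8k + 3)/(2k + 7) − 4| = |-50|/(2(2k + 7)) = 50/(2(2k + 7)).
Since 2k + 7 ≥ 2k for k ≥ 1, this is ≤ 50/(2·2k) = (25/2)/k.
So |(8k + 3)/(2k + 7) − 4| < ϵ whenever k > (25/2)/ϵ.
Take N = (25/2)/ϵ. If k > N then |(8k + 3)/(2k + 7) − 4| ≤ (25/2)/k < ϵ.

N = (25/2)/ϵ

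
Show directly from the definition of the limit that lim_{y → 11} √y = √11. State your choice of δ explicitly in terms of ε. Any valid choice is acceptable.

Suppose ε > 0. We want δ > 0 such that 0 < |y − 11| < δ implies |√y − √11| < ε.
Multiplying by the conjugate, |√y − √11| = |y − 11|/(√y + √11).
Restrict δ ≤ 11 so that |y − 11| < 11 forces y > 0, and then √y + √11 > √11.
Hence |√y − √11| < |y − 11|/√11, which is < ε once |y − 11| < √11·ε.
Take δ = min(11, √11·ε). If 0 < |y − 11| < δ then y > 0 and |√y − √11| < |y − 11|/√11 < ε.

δ = min(11, √11·ε)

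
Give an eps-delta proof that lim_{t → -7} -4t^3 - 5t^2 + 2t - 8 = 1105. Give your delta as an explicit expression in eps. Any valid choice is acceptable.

Let eps > 0. We want delta > 0 such that 0 < |t + 7| < delta implies |(-4t^3 - 5t^2 + 2t - 8) − 1105| < eps.
(-4t^3 - 5t^2 + 2t - 8) − 1105 = -4t^3 - 5t^2 + 2t - 1113 = (t + 7)(-4t^2 + 23t - 159).
So |(-4t^3 - 5t^2 + 2t - 8) − 1105| = |t + 7|·|-4t^2 + 23t - 159|.
Assume first that |t + 7| < 1, so |t| < 8. Then |-4t^2 + 23t - 159| ≤ 4·8^2 + 23·8 + 159 = 599.
Hence |(-4t^3 - 5t^2 + 2t - 8) − 1105| ≤ 599|t + 7| < eps provided |t + 7| < eps/599.
Take delta = min(1, eps/599). Then 0 < |t + 7| < delta gives both |t + 7| < 1 and |t + 7| < eps/599, so |(-4t^3 - 5t^2 + 2t - 8) − 1105| < eps.

delta = min(1, eps/599)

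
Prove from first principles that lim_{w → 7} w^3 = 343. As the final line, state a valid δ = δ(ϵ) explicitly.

Fix ϵ > 0. We seek δ > 0 with 0 < |w − 7| < δ ⇒ |w^3 − 343| < ϵ.
Factor: w^3 − 343 = (w − 7)(w^2 + 7w + 49), so |w^3 − 343| = |w − 7|·|w^2 + 7w + 49|.
Restrict δ ≤ 2. Then |w − 7| < 2 gives |w| < 9, so by the triangle inequality |w^2 + 7w + 49| ≤ 9^2 + 7·9 + 49 = 193.
Hence |w^3 − 343| ≤ 193|w − 7|, which is < ϵ once |w − 7| < ϵ/193.
Take δ = min(2, ϵ/193). If 0 < |w − 7| < δ then both bounds hold and |w^3 − 343| ≤ 193|w − 7| < 193·(ϵ/193) = ϵ.

δ = min(2, ϵ/193)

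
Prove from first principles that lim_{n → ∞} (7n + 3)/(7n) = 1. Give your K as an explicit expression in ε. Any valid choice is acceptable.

Let ε > 0 be given. For n ≥ 1, |(7n + 3)/(7n) − 1| = |21|/(7(7n)) = 21/(7(7n)).
Since 7n ≥ 7n for n ≥ 1, this is ≤ 21/(7·7n) = (3/7)/n.
So |(7n + 3)/(7n) − 1| < ε whenever n > (3/7)/ε.
Take K = (3/7)/ε. If n > K then |(7n + 3)/(7n) − 1| ≤ (3/7)/n < ε.

K = (3/7)/ε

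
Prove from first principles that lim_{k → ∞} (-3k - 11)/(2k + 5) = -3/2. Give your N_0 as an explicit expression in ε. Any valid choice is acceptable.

Let ε > 0. For k ≥ 1, |(-3k - 11)/(2k + 5) + 3/2| = |-7|/(2(2k + 5)) = 7/(2(2k + 5)).
Since 2k + 5 ≥ 2k for k ≥ 1, this is ≤ 7/(2·2k) = (7/4)/k.
So |(-3k - 11)/(2k + 5) + 3/2| < ε whenever k > (7/4)/ε.
Take N_0 = (7/4)/ε. If k > N_0 then |(-3k - 11)/(2k + 5) + 3/2| ≤ (7/4)/k < ε.

N_0 = (7/4)/ε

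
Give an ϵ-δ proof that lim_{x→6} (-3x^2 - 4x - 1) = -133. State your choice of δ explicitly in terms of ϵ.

δ = min(2, ϵ/46)

Let ϵ > 0 be given. We want δ > 0 such that 0 < |x − 6| < δ implies |(-3x^2 - 4x - 1) + 133| < ϵ.
(-3x^2 - 4x - 1) + 133 = -3x^2 - 4x + 132 = (x − 6)(-3x - 22).
So |(-3x^2 - 4x - 1) + 133| = |x − 6|·|-3x - 22|.
Require δ ≤ 2. Then |x − 6| < 2 gives |x| < 8, and by the triangle inequality |-3x - 22| ≤ 3·8 + 22 = 46.
Hence |(-3x^2 - 4x - 1) + 133| ≤ 46|x − 6| < ϵ provided |x − 6| < ϵ/46.
Take δ = min(2, ϵ/46). Then 0 < |x − 6| < δ gives both |x − 6| < 2 and |x − 6| < ϵ/46, so |(-3x^2 - 4x - 1) + 133| < ϵ.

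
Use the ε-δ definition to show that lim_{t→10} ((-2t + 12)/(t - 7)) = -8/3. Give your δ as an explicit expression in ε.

δ = min(3/2, (9/4)ε)

Suppose ε > 0. We want δ > 0 with 0 < |t − 10| < δ ⇒ |(-2t + 12)/(t - 7) + 8/3| < ε.
Combining over a common denominator, (-2t + 12)/(t - 7) + 8/3 = [(-2t + 12)·3 − (-8)·(t - 7)] / [3·(t - 7)] = 2(t − 10) / (3(t - 7)).
So |(-2t + 12)/(t - 7) + 8/3| = 2|t − 10| / (3·|t − 7|).
Require δ ≤ 3/2, so |t − 7| ≥ |3| − |t − 10| > 3 − 3/2 = 3/2.
Hence |(-2t + 12)/(t - 7) + 8/3| < 2|t − 10|/(3·(3/2)) = (4/9)|t − 10|, which is < ε once |t − 10| < (9/4)ε.
Take δ = min(3/2, (9/4)ε). Then 0 < |t − 10| < δ forces both bounds, so |(-2t + 12)/(t - 7) + 8/3| < ε.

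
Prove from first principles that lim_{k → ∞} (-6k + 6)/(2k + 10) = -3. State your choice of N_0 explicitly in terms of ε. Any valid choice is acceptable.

Fix ε > 0. For k ≥ 1, |(-6k + 6)/(2k + 10) + 3| = |72|/(2(2k + 10)) = 72/(2(2k + 10)).
Since 2k + 10 ≥ 2k for k ≥ 1, this is ≤ 72/(2·2k) = 18/k.
So |(-6k + 6)/(2k + 10) + 3| < ε whenever k > 18/ε.
Take N_0 = 18/ε. If k > N_0 then |(-6k + 6)/(2k + 10) + 3| ≤ 18/k < ε.

N_0 = 18/ε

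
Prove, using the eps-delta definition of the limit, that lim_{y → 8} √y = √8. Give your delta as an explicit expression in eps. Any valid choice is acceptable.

delta = min(8, √8·eps)

Let eps > 0 be given. We want delta > 0 such that 0 < |y − 8| < delta implies |√y − √8| < eps.
Rationalise: √y − √8 = (y − 8)/(√y + √8), so |√y − √8| = |y − 8|/(√y + √8).
Restrict delta ≤ 8 so that |y − 8| < 8 forces y > 0, and then √y + √8 > √8.
Hence |√y − √8| < |y − 8|/√8, which is < eps once |y − 8| < √8·eps.
Take delta = min(8, √8·eps). If 0 < |y − 8| < delta then y > 0 and |√y − √8| < |y − 8|/√8 < eps.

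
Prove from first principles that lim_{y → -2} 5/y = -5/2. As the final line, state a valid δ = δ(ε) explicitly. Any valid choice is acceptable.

Let ε > 0 be given. We seek δ > 0 such that 0 < |y + 2| < δ implies |5/y + 5/2| < ε.
|5/y + 5/2| = 5·|-2 − y|/(2·|y|) = 5|y + 2|/(2|y|).
Restrict δ ≤ 1. Then |y + 2| < 1 gives |y| > 1, so 2|y| > 2.
Then |5/y + 5/2| < 5|y + 2|/2, which is < ε when |y + 2| < (2/5)ε.
Take δ = min(1, (2/5)ε). Then 0 < |y + 2| < δ gives both |y + 2| < 1 and |y + 2| < (2/5)ε, so |5/y + 5/2| < ε.

δ = min(1, (2/5)ε)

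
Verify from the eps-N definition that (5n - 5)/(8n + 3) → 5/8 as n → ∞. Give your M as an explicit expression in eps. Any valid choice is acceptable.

Let eps > 0. For n ≥ 1, |(5n - 5)/(8n + 3) − (5/8)| = |-55|/(8(8n + 3)) = 55/(8(8n + 3)).
Since 8n + 3 ≥ 8n for n ≥ 1, this is ≤ 55/(8·8n) = (55/64)/n.
So |(5n - 5)/(8n + 3) − (5/8)| < eps whenever n > (55/64)/eps.
Take M = (55/64)/eps. If n > M then |(5n - 5)/(8n + 3) − (5/8)| ≤ (55/64)/n < eps.

M = (55/64)/eps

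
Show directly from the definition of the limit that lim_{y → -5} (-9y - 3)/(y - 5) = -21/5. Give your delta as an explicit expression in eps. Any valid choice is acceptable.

Let eps > 0. We want delta > 0 with 0 < |y + 5| < delta ⇒ |(-9y - 3)/(y - 5) + 21/5| < eps.
Combining over a common denominator, (-9y - 3)/(y - 5) + 21/5 = [(-9y - 3)·(-10) − 42·(y - 5)] / [(-10)·(y - 5)] = 48(y + 5) / ((-10)(y - 5)).
So |(-9y - 3)/(y - 5) + 21/5| = 48|y + 5| / (10·|y − 5|).
Restrict delta ≤ 5. Then |y + 5| < 5 gives |y − 5| = |(y + 5) + (-10)| ≥ 10 − 5 = 5.
Hence |(-9y - 3)/(y - 5) + 21/5| < 48|y + 5|/(10·5) = (24/25)|y + 5|, which is < eps once |y + 5| < (25/24)eps.
Take delta = min(5, (25/24)eps). Then 0 < |y + 5| < delta forces both bounds, so |(-9y - 3)/(y - 5) + 21/5| < eps.

delta = min(5, (25/24)eps)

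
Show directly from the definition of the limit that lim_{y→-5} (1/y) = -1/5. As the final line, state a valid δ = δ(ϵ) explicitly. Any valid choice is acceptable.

Let ϵ > 0. We seek δ > 0 such that 0 < |y + 5| < δ implies |1/y + 1/5| < ϵ.
|1/y + 1/5| = |-5 − y|/(5·|y|) = |y + 5|/(5|y|).
Require δ ≤ 5/2 so that |y| > 5 − 5/2 = 5/2, hence 5|y| > 25/2.
Then |1/y + 1/5| < |y + 5|/(25/2), which is < ϵ when |y + 5| < (25/2)ϵ.
Take δ = min(5/2, (25/2)ϵ). Then 0 < |y + 5| < δ gives both |y + 5| < 5/2 and |y + 5| < (25/2)ϵ, so |1/y + 1/5| < ϵ.

δ = min(5/2, (25/2)ϵ)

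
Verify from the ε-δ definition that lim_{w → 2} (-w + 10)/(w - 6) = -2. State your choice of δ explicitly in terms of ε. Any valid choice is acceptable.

δ = min(2, 2ε)

Let ε > 0 be given. We want δ > 0 with 0 < |w − 2| < δ ⇒ |(-w + 10)/(w - 6) + 2| < ε.
Combining over a common denominator, (-w + 10)/(w - 6) + 2 = [(-w + 10)·(-4) − 8·(w - 6)] / [(-4)·(w - 6)] = -4(w − 2) / ((-4)(w - 6)).
So |(-w + 10)/(w - 6) + 2| = 4|w − 2| / (4·|w − 6|).
Restrict δ ≤ 2. Then |w − 2| < 2 gives |w − 6| = |(w − 2) + (-4)| ≥ 4 − 2 = 2.
Hence |(-w + 10)/(w - 6) + 2| < 4|w − 2|/(4·2) = (1/2)|w − 2|, which is < ε once |w − 2| < 2ε.
Take δ = min(2, 2ε). Then 0 < |w − 2| < δ forces both bounds, so |(-w + 10)/(w - 6) + 2| < ε.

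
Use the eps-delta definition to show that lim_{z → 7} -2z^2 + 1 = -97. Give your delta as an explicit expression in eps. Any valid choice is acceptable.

Let eps > 0. We want delta > 0 such that 0 < |z − 7| < delta implies |(-2z^2 + 1) + 97| < eps.
(-2z^2 + 1) + 97 = -2z^2 + 98 = (z − 7)(-2z - 14).
So |(-2z^2 + 1) + 97| = |z − 7|·|-2z - 14|.
Require delta ≤ 1. Then |z − 7| < 1 gives |z| < 8, and by the triangle inequality |-2z - 14| ≤ 2·8 + 14 = 30.
Hence |(-2z^2 + 1) + 97| ≤ 30|z − 7| < eps provided |z − 7| < eps/30.
Choosing delta = min(1, eps/30) ensures both conditions, hence |(-2z^2 + 1) + 97| < eps.

delta = min(1, eps/30)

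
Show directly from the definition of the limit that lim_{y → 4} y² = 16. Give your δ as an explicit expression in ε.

Let ε > 0 be given. We seek δ > 0 with 0 < |y − 4| < δ ⇒ |y² − 16| < ε.
Factor: y² − 16 = (y − 4)(y + 4), so |y² − 16| = |y − 4|·|y + 4|.
Impose δ ≤ 2 so that |y| < 6; then |y + 4| ≤ 10.
Hence |y² − 16| ≤ 10|y − 4|, which is < ε once |y − 4| < ε/10.
Take δ = min(2, ε/10). If 0 < |y − 4| < δ then both bounds hold and |y² − 16| ≤ 10|y − 4| < 10·(ε/10) = ε.

δ = min(2, ε/10)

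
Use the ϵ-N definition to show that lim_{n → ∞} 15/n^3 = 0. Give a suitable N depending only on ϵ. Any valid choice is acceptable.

N = (15/ϵ)^{1/3}

Suppose ϵ > 0. For n ≥ 1, |15/n^3 − 0| = 15/n^3.
15/n^3 < ϵ ⇔ n^3 > 15/ϵ ⇔ n > (15/ϵ)^{1/3}.
Take N = (15/ϵ)^{1/3}. Then n > N implies 15/n^3 < ϵ.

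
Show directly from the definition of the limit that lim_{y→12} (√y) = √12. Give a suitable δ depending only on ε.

δ = min(12, √12·ε)

Suppose ε > 0. We want δ > 0 such that 0 < |y − 12| < δ implies |√y − √12| < ε.
Rationalise: √y − √12 = (y − 12)/(√y + √12), so |√y − √12| = |y − 12|/(√y + √12).
Restrict δ ≤ 12 so that |y − 12| < 12 forces y > 0, and then √y + √12 > √12.
Hence |√y − √12| < |y − 12|/√12, which is < ε once |y − 12| < √12·ε.
Take δ = min(12, √12·ε). If 0 < |y − 12| < δ then y > 0 and |√y − √12| < |y − 12|/√12 < ε.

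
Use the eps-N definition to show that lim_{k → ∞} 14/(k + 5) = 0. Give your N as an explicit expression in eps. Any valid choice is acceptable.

N = 14/eps

Let eps > 0. For k ≥ 1, |14/(k + 5) − 0| = 14/(k + 5) ≤ 14/k.
We need 14/k < eps, i.e. k > 14/eps.
Take N = 14/eps. If k > N then |14/(k + 5)| ≤ 14/k < eps.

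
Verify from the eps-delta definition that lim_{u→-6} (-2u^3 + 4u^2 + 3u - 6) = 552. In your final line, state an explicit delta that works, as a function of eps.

delta = min(1, eps/303)

Let eps > 0. We want delta > 0 such that 0 < |u + 6| < delta implies |(-2u^3 + 4u^2 + 3u - 6) − 552| < eps.
(-2u^3 + 4u^2 + 3u - 6) − 552 = -2u^3 + 4u^2 + 3u - 558 = (u + 6)(-2u^2 + 16u - 93).
So |(-2u^3 + 4u^2 + 3u - 6) − 552| = |u + 6|·|-2u^2 + 16u - 93|.
Require delta ≤ 1. Then |u + 6| < 1 gives |u| < 7, and by the triangle inequality |-2u^2 + 16u - 93| ≤ 2·7^2 + 16·7 + 93 = 303.
Hence |(-2u^3 + 4u^2 + 3u - 6) − 552| ≤ 303|u + 6| < eps provided |u + 6| < eps/303.
Take delta = min(1, eps/303). Then 0 < |u + 6| < delta gives both |u + 6| < 1 and |u + 6| < eps/303, so |(-2u^3 + 4u^2 + 3u - 6) − 552| < eps.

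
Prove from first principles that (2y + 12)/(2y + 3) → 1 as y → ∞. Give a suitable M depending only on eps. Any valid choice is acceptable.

Let eps > 0. We seek M > 0 such that y > M implies |(2y + 12)/(2y + 3) − 1| < eps.
(2y + 12)/(2y + 3) − 1 = (2(2y + 12) − 2(2y + 3)) / (2(2y + 3)) = 18/(2(2y + 3)).
For y > 0 we have 2y + 3 > 2y, so |(2y + 12)/(2y + 3) − 1| = 18/(2(2y + 3)) < 18/(2·2y) = (9/2)/y.
Thus |(2y + 12)/(2y + 3) − 1| < eps whenever y > (9/2)/eps.
Take M = (9/2)/eps. If y > M then |(2y + 12)/(2y + 3) − 1| < (9/2)/y < eps.

M = (9/2)/eps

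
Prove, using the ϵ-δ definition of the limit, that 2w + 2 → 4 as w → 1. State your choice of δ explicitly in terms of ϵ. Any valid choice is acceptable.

Suppose ϵ > 0. We need δ > 0 so that 0 < |w − 1| < δ implies |(2w + 2) − 4| < ϵ.
Since (2w + 2) − 4 = 2(w − 1), we have |(2w + 2) − 4| = 2|w − 1|.
So 2|w − 1| < ϵ exactly when |w − 1| < ϵ/2.
Take δ = ϵ/2. If 0 < |w − 1| < δ then |(2w + 2) − 4| = 2|w − 1| < 2·(ϵ/2) = ϵ.

δ = ϵ/2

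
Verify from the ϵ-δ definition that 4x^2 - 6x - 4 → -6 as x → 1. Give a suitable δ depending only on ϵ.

Fix ϵ > 0. We want δ > 0 such that 0 < |x − 1| < δ implies |(4x^2 - 6x - 4) + 6| < ϵ.
(4x^2 - 6x - 4) + 6 = 4x^2 - 6x + 2 = (x − 1)(4x - 2).
So |(4x^2 - 6x - 4) + 6| = |x − 1|·|4x - 2|.
Assume first that |x − 1| < 2, so |x| < 3. Then |4x - 2| ≤ 4·3 + 2 = 14.
Hence |(4x^2 - 6x - 4) + 6| ≤ 14|x − 1| < ϵ provided |x − 1| < ϵ/14.
Take δ = min(2, ϵ/14). Then 0 < |x − 1| < δ gives both |x − 1| < 2 and |x − 1| < ϵ/14, so |(4x^2 - 6x - 4) + 6| < ϵ.

δ = min(2, ϵ/14)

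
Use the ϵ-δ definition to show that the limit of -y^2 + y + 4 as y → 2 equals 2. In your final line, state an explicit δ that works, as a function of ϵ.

δ = min(1, ϵ/4)

Suppose ϵ > 0. We want δ > 0 such that 0 < |y − 2| < δ implies |(-y^2 + y + 4) − 2| < ϵ.
(-y^2 + y + 4) − 2 = -y^2 + y + 2 = (y − 2)(-y - 1).
So |(-y^2 + y + 4) − 2| = |y − 2|·|-y - 1|.
Assume first that |y − 2| < 1, so |y| < 3. Then |-y - 1| ≤ 3 + 1 = 4.
Hence |(-y^2 + y + 4) − 2| ≤ 4|y − 2| < ϵ provided |y − 2| < ϵ/4.
Take δ = min(1, ϵ/4). Then 0 < |y − 2| < δ gives both |y − 2| < 1 and |y − 2| < ϵ/4, so |(-y^2 + y + 4) − 2| < ϵ.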